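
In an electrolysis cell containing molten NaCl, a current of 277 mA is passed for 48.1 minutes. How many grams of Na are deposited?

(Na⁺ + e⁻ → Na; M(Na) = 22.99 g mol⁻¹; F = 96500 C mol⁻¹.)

Q = I·t = 0.2770 A × 2886.0 s = 799.4 C.
n(e⁻) = Q/F = 799.4 / 96500 = 0.008284 mol.
Na⁺ + e⁻ → Na, so n(Na) = n(e⁻)/1 = 0.008284 mol.
m = n·M = 0.008284 × 22.99 = 0.190 g.

0.190 g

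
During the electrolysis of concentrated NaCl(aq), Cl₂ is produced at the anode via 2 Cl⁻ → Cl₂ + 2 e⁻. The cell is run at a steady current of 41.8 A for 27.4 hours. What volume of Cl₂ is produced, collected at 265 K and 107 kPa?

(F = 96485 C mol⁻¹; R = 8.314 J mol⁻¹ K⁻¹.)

440 L

Q = I·t = 41.80 A × 98640 s = 4123000 C.
n(e⁻) = Q/F = 4123000 / 96485 = 42.73 mol.
2 electrons are transferred per Cl₂ molecule, so n(Cl₂) = 42.73 / 2 = 21.37 mol.
V = nRT/P = (21.37 × 8.314 × 265) / (107 × 10³ Pa) = 0.440 m³ = 440 L.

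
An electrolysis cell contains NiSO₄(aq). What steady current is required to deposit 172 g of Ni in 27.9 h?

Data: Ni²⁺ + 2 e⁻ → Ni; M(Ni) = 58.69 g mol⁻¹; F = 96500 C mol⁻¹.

n(Ni) = 172 / 58.69 = 2.931 mol.
n(e⁻) = 2 × 2.931 = 5.861 mol.
Q = n(e⁻)·F = 5.861 × 96500 = 565600 C.
I = Q/t = 565600 / 100440 s = 5.63 A.

5.63 A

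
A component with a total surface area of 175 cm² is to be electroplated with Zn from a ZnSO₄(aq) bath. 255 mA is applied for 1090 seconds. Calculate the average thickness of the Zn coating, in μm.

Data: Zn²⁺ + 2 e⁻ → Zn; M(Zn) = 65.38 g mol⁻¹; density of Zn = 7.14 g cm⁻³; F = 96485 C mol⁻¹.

0.754 μm

Q = I·t = 0.2550 × 1090.0 = 278.0 C; n(e⁻) = 0.002881 mol.
n(Zn) = n(e⁻)/2 = 0.001440 mol, so m = 0.001440 × 65.38 = 0.09417 g.
Volume = m/ρ = 0.09417 / 7.14 = 0.01319 cm³.
Thickness = V/A = 0.01319 / 175 = 7.54 × 10⁻⁵ cm = 0.754 μm.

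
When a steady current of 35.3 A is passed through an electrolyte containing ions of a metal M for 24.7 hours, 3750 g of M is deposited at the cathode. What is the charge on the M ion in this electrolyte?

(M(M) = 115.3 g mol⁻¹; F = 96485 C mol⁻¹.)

+1

Q = I·t = 35.30 A × 88920 s = 3139000 C, so n(e⁻) = 3139000/96485 = 32.53 mol.
n(M) deposited = 3750 / 115.3 = 32.52 mol.
Electrons per atom = n(e⁻)/n(M) = 32.53 / 32.52 = 1.00 ≈ 1, so the ion is M⁺.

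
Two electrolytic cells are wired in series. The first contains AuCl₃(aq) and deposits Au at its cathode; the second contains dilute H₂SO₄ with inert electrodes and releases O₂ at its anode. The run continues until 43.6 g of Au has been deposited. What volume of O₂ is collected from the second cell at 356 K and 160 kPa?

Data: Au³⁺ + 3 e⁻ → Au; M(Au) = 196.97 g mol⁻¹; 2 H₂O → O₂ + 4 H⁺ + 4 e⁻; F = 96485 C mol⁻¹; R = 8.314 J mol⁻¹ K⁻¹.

n(Au) = 43.6 / 196.97 = 0.2214 mol, so n(e⁻) = 3 × 0.2214 = 0.6641 mol.
The cells are in series, so the same 0.6641 mol of electrons passes through the second cell.
2 H₂O → O₂ + 4 H⁺ + 4 e⁻ — 4 mol e⁻ per mol O₂, so n(O₂) = 0.6641/4 = 0.1660 mol.
V = nRT/P = (0.1660 × 8.314 × 356) / (160 × 10³) = 0.00307 m³ = 3.07 L.

3.07 L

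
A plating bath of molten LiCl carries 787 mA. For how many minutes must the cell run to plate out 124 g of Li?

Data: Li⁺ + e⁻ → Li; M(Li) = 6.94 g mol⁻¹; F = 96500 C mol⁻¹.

n(Li) = m/M = 124 / 6.94 = 17.87 mol.
Each Li atom requires 1 electron, so n(e⁻) = 1 × 17.87 = 17.87 mol.
Q = n(e⁻)·F = 17.87 × 96500 = 1724000 C.
t = Q/I = 1724000 / 0.7870 A = 2191000 s = 36500 min.

36500 min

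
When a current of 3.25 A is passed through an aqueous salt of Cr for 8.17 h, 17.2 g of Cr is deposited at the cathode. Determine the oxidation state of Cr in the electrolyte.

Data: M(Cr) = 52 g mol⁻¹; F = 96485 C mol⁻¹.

Q = I·t = 3.250 A × 29412 s = 95590 C, so n(e⁻) = 95590/96485 = 0.9907 mol.
n(Cr) deposited = 17.2 / 52 = 0.3308 mol.
Electrons per atom = n(e⁻)/n(Cr) = 0.9907 / 0.3308 = 3.00 ≈ 3, so the ion is Cr³⁺.

+3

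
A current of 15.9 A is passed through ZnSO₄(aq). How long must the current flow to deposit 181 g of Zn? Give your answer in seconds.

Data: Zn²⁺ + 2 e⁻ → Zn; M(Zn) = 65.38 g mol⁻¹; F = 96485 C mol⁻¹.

n(Zn) = m/M = 181 / 65.38 = 2.768 mol.
Each Zn atom requires 2 electrons, so n(e⁻) = 2 × 2.768 = 5.537 mol.
Q = n(e⁻)·F = 5.537 × 96485 = 534200 C.
t = Q/I = 534200 / 15.90 A = 33600 s.

33600 s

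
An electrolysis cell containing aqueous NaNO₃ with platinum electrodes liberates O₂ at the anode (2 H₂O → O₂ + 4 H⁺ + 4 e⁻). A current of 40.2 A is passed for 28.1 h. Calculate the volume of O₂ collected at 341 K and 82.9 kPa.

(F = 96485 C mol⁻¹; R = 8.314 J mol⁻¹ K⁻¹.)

360 L

Q = I·t = 40.20 A × 101160 s = 4067000 C.
n(e⁻) = Q/F = 4067000 / 96485 = 42.15 mol.
4 electrons are transferred per O₂ molecule, so n(O₂) = 42.15 / 4 = 10.54 mol.
V = nRT/P = (10.54 × 8.314 × 341) / (82.9 × 10³ Pa) = 0.360 m³ = 360 L.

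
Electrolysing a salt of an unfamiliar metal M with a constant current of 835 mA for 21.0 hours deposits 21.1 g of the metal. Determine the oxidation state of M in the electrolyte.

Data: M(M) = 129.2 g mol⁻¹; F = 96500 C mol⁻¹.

+4

Q = I·t = 0.8350 A × 75600 s = 63130 C, so n(e⁻) = 63130/96500 = 0.6542 mol.
n(M) deposited = 21.1 / 129.2 = 0.1633 mol.
Electrons per atom = n(e⁻)/n(M) = 0.6542 / 0.1633 = 4.01 ≈ 4, so the ion is M⁴⁺.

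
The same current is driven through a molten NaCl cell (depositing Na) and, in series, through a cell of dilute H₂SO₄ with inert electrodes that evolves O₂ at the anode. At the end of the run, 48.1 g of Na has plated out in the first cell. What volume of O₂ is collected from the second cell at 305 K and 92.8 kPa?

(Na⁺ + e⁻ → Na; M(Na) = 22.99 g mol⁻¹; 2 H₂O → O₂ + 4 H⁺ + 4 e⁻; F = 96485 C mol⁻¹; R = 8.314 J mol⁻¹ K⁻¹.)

n(Na) = 48.1 / 22.99 = 2.092 mol, so n(e⁻) = 1 × 2.092 = 2.092 mol.
The cells are in series, so the same 2.092 mol of electrons passes through the second cell.
2 H₂O → O₂ + 4 H⁺ + 4 e⁻ — 4 mol e⁻ per mol O₂, so n(O₂) = 2.092/4 = 0.5231 mol.
V = nRT/P = (0.5231 × 8.314 × 305) / (92.8 × 10³) = 0.0143 m³ = 14.3 L.

14.3 L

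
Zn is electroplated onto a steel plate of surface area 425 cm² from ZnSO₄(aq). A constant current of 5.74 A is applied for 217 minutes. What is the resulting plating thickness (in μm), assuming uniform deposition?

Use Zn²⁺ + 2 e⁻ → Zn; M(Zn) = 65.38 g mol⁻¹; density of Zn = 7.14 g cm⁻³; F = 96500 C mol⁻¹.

Q = I·t = 5.740 × 13020 = 74730 C; n(e⁻) = 0.7745 mol.
n(Zn) = n(e⁻)/2 = 0.3872 mol, so m = 0.3872 × 65.38 = 25.32 g.
Volume = m/ρ = 25.32 / 7.14 = 3.546 cm³.
Thickness = V/A = 3.546 / 425 = 0.00834 cm = 83.4 μm.

83.4 μm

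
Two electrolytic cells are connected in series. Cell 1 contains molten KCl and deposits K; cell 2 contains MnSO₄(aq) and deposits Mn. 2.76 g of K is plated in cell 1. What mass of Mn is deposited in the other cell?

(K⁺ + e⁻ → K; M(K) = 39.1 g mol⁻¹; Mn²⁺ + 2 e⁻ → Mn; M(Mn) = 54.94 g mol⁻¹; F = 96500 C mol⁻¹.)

n(K) = 2.76 / 39.1 = 0.07059 mol.
Since K⁺ + e⁻ → K, n(e⁻) passed = 1 × 0.07059 = 0.07059 mol.
Cells in series carry the same charge, so the same 0.07059 mol of electrons passes through cell 2.
Mn²⁺ + 2 e⁻ → Mn, so n(Mn) = 0.07059 / 2 = 0.03529 mol.
m(Mn) = 0.03529 × 54.94 = 1.94 g.

1.94 g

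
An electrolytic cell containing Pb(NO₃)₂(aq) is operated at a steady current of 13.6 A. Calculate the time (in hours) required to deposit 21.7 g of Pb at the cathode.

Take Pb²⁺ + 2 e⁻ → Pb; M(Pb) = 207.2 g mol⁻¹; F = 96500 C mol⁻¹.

n(Pb) = m/M = 21.7 / 207.2 = 0.1047 mol.
Each Pb atom requires 2 electrons, so n(e⁻) = 2 × 0.1047 = 0.2095 mol.
Q = n(e⁻)·F = 0.2095 × 96500 = 20210 C.
t = Q/I = 20210 / 13.60 A = 1486 s = 0.413 h.

0.413 h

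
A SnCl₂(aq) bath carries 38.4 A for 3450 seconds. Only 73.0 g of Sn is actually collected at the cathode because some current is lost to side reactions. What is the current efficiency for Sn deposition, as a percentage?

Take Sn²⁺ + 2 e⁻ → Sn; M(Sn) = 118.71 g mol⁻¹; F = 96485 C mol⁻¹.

89.6 %

Q = I·t = 38.40 × 3450.0 = 132500 C; n(e⁻) = 132500/96485 = 1.373 mol.
Theoretical n(Sn) = n(e⁻)/2 = 0.6865 mol, i.e. m_theo = 0.6865 × 118.71 = 81.50 g.
Efficiency = m_actual / m_theo = 73.0 / 81.50 = 89.6 %.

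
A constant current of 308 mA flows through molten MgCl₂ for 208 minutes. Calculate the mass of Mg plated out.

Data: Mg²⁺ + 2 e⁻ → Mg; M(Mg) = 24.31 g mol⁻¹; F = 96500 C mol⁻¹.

Q = I·t = 0.3080 A × 12480 s = 3844 C.
n(e⁻) = Q/F = 3844 / 96500 = 0.03983 mol.
Mg²⁺ + 2 e⁻ → Mg, so n(Mg) = n(e⁻)/2 = 0.01992 mol.
m = n·M = 0.01992 × 24.31 = 0.484 g.

0.484 g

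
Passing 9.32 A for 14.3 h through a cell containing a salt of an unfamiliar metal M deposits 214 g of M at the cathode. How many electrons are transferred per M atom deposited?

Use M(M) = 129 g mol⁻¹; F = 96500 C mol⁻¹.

Q = I·t = 9.320 A × 51480 s = 479800 C, so n(e⁻) = 479800/96500 = 4.972 mol.
n(M) deposited = 214 / 129 = 1.659 mol.
Electrons per atom = n(e⁻)/n(M) = 4.972 / 1.659 = 3.00 ≈ 3, so the ion is M³⁺.

3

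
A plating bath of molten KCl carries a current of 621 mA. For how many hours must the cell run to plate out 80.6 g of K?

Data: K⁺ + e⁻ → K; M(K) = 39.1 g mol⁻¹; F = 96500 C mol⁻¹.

n(K) = m/M = 80.6 / 39.1 = 2.061 mol.
Each K atom requires 1 electron, so n(e⁻) = 1 × 2.061 = 2.061 mol.
Q = n(e⁻)·F = 2.061 × 96500 = 198900 C.
t = Q/I = 198900 / 0.6210 A = 320300 s = 89.0 h.

89.0 h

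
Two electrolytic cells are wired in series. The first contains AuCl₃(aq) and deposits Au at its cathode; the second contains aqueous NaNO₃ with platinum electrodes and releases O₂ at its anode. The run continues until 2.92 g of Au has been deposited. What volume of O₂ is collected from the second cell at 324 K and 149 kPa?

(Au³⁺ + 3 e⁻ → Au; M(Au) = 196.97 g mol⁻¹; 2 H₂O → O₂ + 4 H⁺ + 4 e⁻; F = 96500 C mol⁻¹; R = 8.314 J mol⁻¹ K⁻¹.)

n(Au) = 2.92 / 196.97 = 0.01482 mol, so n(e⁻) = 3 × 0.01482 = 0.04447 mol.
The cells are in series, so the same 0.04447 mol of electrons passes through the second cell.
2 H₂O → O₂ + 4 H⁺ + 4 e⁻ — 4 mol e⁻ per mol O₂, so n(O₂) = 0.04447/4 = 0.01112 mol.
V = nRT/P = (0.01112 × 8.314 × 324) / (149 × 10³) = 2.01 × 10⁻⁴ m³ = 0.201 L.

0.201 L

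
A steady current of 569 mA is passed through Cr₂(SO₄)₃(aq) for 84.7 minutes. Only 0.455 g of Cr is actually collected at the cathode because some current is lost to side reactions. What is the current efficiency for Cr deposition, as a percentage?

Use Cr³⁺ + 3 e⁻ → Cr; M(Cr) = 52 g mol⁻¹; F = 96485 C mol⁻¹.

87.6 %

Q = I·t = 0.5690 × 5082.0 = 2892 C; n(e⁻) = 2892/96485 = 0.02997 mol.
Theoretical n(Cr) = n(e⁻)/3 = 0.009990 mol, i.e. m_theo = 0.009990 × 52 = 0.5195 g.
Efficiency = m_actual / m_theo = 0.455 / 0.5195 = 87.6 %.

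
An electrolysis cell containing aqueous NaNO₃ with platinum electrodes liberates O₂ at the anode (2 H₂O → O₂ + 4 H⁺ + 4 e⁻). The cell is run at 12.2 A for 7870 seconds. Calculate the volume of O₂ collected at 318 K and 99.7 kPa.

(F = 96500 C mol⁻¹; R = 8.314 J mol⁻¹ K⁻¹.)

Q = I·t = 12.20 A × 7870.0 s = 96010 C.
n(e⁻) = Q/F = 96010 / 96500 = 0.9950 mol.
4 electrons are transferred per O₂ molecule, so n(O₂) = 0.9950 / 4 = 0.2487 mol.
V = nRT/P = (0.2487 × 8.314 × 318) / (99.7 × 10³ Pa) = 0.00660 m³ = 6.60 L.

6.60 L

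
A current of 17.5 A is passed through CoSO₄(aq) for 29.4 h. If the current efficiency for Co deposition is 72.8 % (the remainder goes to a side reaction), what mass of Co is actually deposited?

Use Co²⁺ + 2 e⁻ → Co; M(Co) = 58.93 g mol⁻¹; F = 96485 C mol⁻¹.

Q = I·t = 17.50 × 105840 = 1852000 C.
n(e⁻) = 1852000/96485 = 19.20 mol; theoretically n(Co) = 19.20/2 = 9.598 mol, m_theo = 565.6 g.
At 72.8 % efficiency, m_actual = 0.728 × 565.6 = 412 g.

412 g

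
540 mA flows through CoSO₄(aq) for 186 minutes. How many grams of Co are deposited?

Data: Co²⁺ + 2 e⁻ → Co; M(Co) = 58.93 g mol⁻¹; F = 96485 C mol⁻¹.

1.84 g

Q = I·t = 0.5400 A × 11160 s = 6026 C.
n(e⁻) = Q/F = 6026 / 96485 = 0.06246 mol.
Co²⁺ + 2 e⁻ → Co, so n(Co) = n(e⁻)/2 = 0.03123 mol.
m = n·M = 0.03123 × 58.93 = 1.84 g.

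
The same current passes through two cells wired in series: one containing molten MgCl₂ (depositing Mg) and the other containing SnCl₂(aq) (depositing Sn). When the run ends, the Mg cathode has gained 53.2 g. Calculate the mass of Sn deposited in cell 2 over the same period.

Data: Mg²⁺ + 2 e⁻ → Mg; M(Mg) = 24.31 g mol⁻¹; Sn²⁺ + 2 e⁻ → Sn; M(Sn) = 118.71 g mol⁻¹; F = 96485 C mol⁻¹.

n(Mg) = 53.2 / 24.31 = 2.188 mol.
Since Mg²⁺ + 2 e⁻ → Mg, n(e⁻) passed = 2 × 2.188 = 4.377 mol.
Cells in series carry the same charge, so the same 4.377 mol of electrons passes through cell 2.
Sn²⁺ + 2 e⁻ → Sn, so n(Sn) = 4.377 / 2 = 2.188 mol.
m(Sn) = 2.188 × 118.71 = 260 g.

260 g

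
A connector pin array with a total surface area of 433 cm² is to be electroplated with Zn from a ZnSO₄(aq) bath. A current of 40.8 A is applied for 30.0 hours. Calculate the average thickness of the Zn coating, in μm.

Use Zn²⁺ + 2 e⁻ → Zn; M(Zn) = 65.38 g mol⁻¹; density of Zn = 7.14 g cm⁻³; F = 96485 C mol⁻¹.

Q = I·t = 40.80 × 108000 = 4406000 C; n(e⁻) = 45.67 mol.
n(Zn) = n(e⁻)/2 = 22.83 mol, so m = 22.83 × 65.38 = 1493 g.
Volume = m/ρ = 1493 / 7.14 = 209.1 cm³.
Thickness = V/A = 209.1 / 433 = 0.483 cm = 4830 μm.

4830 μm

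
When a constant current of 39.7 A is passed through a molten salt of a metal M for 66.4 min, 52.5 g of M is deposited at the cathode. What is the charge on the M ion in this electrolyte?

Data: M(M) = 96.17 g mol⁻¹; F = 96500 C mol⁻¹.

+3

Q = I·t = 39.70 A × 3984.0 s = 158200 C, so n(e⁻) = 158200/96500 = 1.639 mol.
n(M) deposited = 52.5 / 96.17 = 0.5459 mol.
Electrons per atom = n(e⁻)/n(M) = 1.639 / 0.5459 = 3.00 ≈ 3, so the ion is M³⁺.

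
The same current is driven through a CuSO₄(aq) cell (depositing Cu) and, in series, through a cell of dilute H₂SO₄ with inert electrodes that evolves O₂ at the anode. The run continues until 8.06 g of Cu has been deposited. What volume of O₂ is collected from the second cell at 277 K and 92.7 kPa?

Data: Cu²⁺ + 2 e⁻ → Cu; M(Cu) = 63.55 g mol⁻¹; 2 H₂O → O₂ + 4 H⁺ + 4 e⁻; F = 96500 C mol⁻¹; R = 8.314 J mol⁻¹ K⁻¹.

n(Cu) = 8.06 / 63.55 = 0.1268 mol, so n(e⁻) = 2 × 0.1268 = 0.2537 mol.
The cells are in series, so the same 0.2537 mol of electrons passes through the second cell.
2 H₂O → O₂ + 4 H⁺ + 4 e⁻ — 4 mol e⁻ per mol O₂, so n(O₂) = 0.2537/4 = 0.06341 mol.
V = nRT/P = (0.06341 × 8.314 × 277) / (92.7 × 10³) = 0.00158 m³ = 1.58 L.

1.58 L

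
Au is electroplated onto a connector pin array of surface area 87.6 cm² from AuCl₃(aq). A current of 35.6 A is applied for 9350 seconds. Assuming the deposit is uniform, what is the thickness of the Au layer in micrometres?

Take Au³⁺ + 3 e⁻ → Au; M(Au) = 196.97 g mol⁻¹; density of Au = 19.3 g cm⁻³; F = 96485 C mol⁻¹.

Q = I·t = 35.60 × 9350.0 = 332900 C; n(e⁻) = 3.450 mol.
n(Au) = n(e⁻)/3 = 1.150 mol, so m = 1.150 × 196.97 = 226.5 g.
Volume = m/ρ = 226.5 / 19.3 = 11.74 cm³.
Thickness = V/A = 11.74 / 87.6 = 0.134 cm = 1340 μm.

1340 μm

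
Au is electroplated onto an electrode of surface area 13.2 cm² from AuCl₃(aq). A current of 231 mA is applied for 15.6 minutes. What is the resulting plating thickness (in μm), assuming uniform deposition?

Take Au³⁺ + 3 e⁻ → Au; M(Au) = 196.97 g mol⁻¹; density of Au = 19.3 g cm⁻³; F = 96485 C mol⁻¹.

5.78 μm

Q = I·t = 0.2310 × 936.00 = 216.2 C; n(e⁻) = 0.002241 mol.
n(Au) = n(e⁻)/3 = 0.0007470 mol, so m = 0.0007470 × 196.97 = 0.1471 g.
Volume = m/ρ = 0.1471 / 19.3 = 0.007623 cm³.
Thickness = V/A = 0.007623 / 13.2 = 5.78 × 10⁻⁴ cm = 5.78 μm.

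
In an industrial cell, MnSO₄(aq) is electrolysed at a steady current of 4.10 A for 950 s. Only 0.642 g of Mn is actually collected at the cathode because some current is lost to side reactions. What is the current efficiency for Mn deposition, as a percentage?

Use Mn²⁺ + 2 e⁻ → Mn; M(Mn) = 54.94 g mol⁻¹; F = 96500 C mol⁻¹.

57.9 %

Q = I·t = 4.100 × 950.00 = 3895 C; n(e⁻) = 3895/96500 = 0.04036 mol.
Theoretical n(Mn) = n(e⁻)/2 = 0.02018 mol, i.e. m_theo = 0.02018 × 54.94 = 1.109 g.
Efficiency = m_actual / m_theo = 0.642 / 1.109 = 57.9 %.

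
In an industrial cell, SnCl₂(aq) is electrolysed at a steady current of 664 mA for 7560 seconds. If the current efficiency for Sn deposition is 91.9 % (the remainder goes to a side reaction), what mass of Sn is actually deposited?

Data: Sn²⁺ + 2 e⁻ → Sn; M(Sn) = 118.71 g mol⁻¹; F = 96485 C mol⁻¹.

Q = I·t = 0.6640 × 7560.0 = 5020 C.
n(e⁻) = 5020/96485 = 0.05203 mol; theoretically n(Sn) = 0.05203/2 = 0.02601 mol, m_theo = 3.088 g.
At 91.9 % efficiency, m_actual = 0.919 × 3.088 = 2.84 g.

2.84 g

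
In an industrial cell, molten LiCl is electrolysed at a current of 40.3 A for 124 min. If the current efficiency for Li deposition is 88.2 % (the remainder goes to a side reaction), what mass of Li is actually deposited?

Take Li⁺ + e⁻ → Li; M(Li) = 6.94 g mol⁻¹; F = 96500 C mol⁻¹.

19.0 g

Q = I·t = 40.30 × 7440.0 = 299800 C.
n(e⁻) = 299800/96500 = 3.107 mol; theoretically n(Li) = 3.107/1 = 3.107 mol, m_theo = 21.56 g.
At 88.2 % efficiency, m_actual = 0.882 × 21.56 = 19.0 g.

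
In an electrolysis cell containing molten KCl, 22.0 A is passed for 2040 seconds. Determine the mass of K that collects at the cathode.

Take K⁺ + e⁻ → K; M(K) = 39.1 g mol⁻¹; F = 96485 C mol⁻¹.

18.2 g

Q = I·t = 22.00 A × 2040.0 s = 44880 C.
n(e⁻) = Q/F = 44880 / 96485 = 0.4652 mol.
K⁺ + e⁻ → K, so n(K) = n(e⁻)/1 = 0.4652 mol.
m = n·M = 0.4652 × 39.1 = 18.2 g.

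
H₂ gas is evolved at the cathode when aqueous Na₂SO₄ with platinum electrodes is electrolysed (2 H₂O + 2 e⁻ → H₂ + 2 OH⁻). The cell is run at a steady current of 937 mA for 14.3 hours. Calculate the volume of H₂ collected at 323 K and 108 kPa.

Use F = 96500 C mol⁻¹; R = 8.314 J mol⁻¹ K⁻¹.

Q = I·t = 0.9370 A × 51480 s = 48240 C.
n(e⁻) = Q/F = 48240 / 96500 = 0.4999 mol.
2 electrons are transferred per H₂ molecule, so n(H₂) = 0.4999 / 2 = 0.2499 mol.
V = nRT/P = (0.2499 × 8.314 × 323) / (108 × 10³ Pa) = 0.00621 m³ = 6.21 L.

6.21 L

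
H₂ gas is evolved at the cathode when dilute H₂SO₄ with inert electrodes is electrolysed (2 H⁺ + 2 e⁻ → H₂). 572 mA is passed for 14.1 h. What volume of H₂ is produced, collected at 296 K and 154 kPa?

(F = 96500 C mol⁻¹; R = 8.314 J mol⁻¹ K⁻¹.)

Q = I·t = 0.5720 A × 50760 s = 29030 C.
n(e⁻) = Q/F = 29030 / 96500 = 0.3009 mol.
2 electrons are transferred per H₂ molecule, so n(H₂) = 0.3009 / 2 = 0.1504 mol.
V = nRT/P = (0.1504 × 8.314 × 296) / (154 × 10³ Pa) = 0.00240 m³ = 2.40 L.

2.40 L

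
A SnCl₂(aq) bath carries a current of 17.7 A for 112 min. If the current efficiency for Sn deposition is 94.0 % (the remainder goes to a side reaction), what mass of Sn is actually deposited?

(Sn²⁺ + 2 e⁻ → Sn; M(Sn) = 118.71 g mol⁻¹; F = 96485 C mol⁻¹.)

Q = I·t = 17.70 × 6720.0 = 118900 C.
n(e⁻) = 118900/96485 = 1.233 mol; theoretically n(Sn) = 1.233/2 = 0.6164 mol, m_theo = 73.17 g.
At 94.0 % efficiency, m_actual = 0.940 × 73.17 = 68.8 g.

68.8 g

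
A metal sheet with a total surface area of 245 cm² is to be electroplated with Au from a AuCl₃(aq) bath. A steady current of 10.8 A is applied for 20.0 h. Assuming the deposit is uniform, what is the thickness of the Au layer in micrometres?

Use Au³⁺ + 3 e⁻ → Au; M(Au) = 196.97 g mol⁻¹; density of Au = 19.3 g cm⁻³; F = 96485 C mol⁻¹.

Q = I·t = 10.80 × 72000 = 777600 C; n(e⁻) = 8.059 mol.
n(Au) = n(e⁻)/3 = 2.686 mol, so m = 2.686 × 196.97 = 529.1 g.
Volume = m/ρ = 529.1 / 19.3 = 27.42 cm³.
Thickness = V/A = 27.42 / 245 = 0.112 cm = 1120 μm.

1120 μm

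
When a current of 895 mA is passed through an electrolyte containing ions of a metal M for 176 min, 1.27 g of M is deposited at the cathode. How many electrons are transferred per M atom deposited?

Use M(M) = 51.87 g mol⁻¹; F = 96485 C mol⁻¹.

Q = I·t = 0.8950 A × 10560 s = 9451 C, so n(e⁻) = 9451/96485 = 0.09796 mol.
n(M) deposited = 1.27 / 51.87 = 0.02448 mol.
Electrons per atom = n(e⁻)/n(M) = 0.09796 / 0.02448 = 4.00 ≈ 4, so the ion is M⁴⁺.

4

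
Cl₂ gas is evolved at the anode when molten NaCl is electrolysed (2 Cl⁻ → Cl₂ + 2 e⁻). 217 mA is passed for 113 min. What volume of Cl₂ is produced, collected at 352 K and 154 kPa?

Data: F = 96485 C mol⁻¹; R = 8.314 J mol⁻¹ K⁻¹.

0.145 L

Q = I·t = 0.2170 A × 6780.0 s = 1471 C.
n(e⁻) = Q/F = 1471 / 96485 = 0.01525 mol.
2 electrons are transferred per Cl₂ molecule, so n(Cl₂) = 0.01525 / 2 = 0.007624 mol.
V = nRT/P = (0.007624 × 8.314 × 352) / (154 × 10³ Pa) = 1.45 × 10⁻⁴ m³ = 0.145 L.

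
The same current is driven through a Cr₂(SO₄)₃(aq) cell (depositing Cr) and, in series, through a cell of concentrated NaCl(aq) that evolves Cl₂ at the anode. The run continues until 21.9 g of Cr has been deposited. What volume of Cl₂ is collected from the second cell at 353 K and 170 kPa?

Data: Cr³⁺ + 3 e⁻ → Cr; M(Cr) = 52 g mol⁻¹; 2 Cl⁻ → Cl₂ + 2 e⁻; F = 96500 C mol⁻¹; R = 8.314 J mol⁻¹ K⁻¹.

10.9 L

n(Cr) = 21.9 / 52 = 0.4212 mol, so n(e⁻) = 3 × 0.4212 = 1.263 mol.
The cells are in series, so the same 1.263 mol of electrons passes through the second cell.
2 Cl⁻ → Cl₂ + 2 e⁻ — 2 mol e⁻ per mol Cl₂, so n(Cl₂) = 1.263/2 = 0.6317 mol.
V = nRT/P = (0.6317 × 8.314 × 353) / (170 × 10³) = 0.0109 m³ = 10.9 L.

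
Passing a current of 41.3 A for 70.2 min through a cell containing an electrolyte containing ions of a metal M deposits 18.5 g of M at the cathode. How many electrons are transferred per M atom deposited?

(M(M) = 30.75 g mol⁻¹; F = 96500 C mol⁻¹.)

Q = I·t = 41.30 A × 4212.0 s = 174000 C, so n(e⁻) = 174000/96500 = 1.803 mol.
n(M) deposited = 18.5 / 30.75 = 0.6016 mol.
Electrons per atom = n(e⁻)/n(M) = 1.803 / 0.6016 = 3.00 ≈ 3, so the ion is M³⁺.

3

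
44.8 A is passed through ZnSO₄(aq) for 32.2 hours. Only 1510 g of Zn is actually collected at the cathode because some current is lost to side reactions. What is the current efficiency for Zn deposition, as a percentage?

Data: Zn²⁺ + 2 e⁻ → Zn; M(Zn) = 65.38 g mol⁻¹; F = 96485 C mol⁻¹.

85.8 %

Q = I·t = 44.80 × 115920 = 5193000 C; n(e⁻) = 5193000/96485 = 53.82 mol.
Theoretical n(Zn) = n(e⁻)/2 = 26.91 mol, i.e. m_theo = 26.91 × 65.38 = 1760 g.
Efficiency = m_actual / m_theo = 1510 / 1760 = 85.8 %.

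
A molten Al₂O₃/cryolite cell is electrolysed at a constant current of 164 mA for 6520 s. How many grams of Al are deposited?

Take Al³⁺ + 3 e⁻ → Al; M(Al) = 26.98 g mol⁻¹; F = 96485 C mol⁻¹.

0.0997 g

Q = I·t = 0.1640 A × 6520.0 s = 1069 C.
n(e⁻) = Q/F = 1069 / 96485 = 0.01108 mol.
Al³⁺ + 3 e⁻ → Al, so n(Al) = n(e⁻)/3 = 0.003694 mol.
m = n·M = 0.003694 × 26.98 = 0.0997 g.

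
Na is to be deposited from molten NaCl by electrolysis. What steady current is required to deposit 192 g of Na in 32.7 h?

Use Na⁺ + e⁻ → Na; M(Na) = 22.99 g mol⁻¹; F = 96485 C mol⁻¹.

6.84 A

n(Na) = 192 / 22.99 = 8.351 mol.
n(e⁻) = 1 × 8.351 = 8.351 mol.
Q = n(e⁻)·F = 8.351 × 96485 = 805800 C.
I = Q/t = 805800 / 117720 s = 6.84 A.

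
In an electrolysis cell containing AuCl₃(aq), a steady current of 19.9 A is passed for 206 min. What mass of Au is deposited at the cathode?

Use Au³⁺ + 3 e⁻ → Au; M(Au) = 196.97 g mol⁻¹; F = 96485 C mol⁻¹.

Q = I·t = 19.90 A × 12360 s = 246000 C.
n(e⁻) = Q/F = 246000 / 96485 = 2.549 mol.
Au³⁺ + 3 e⁻ → Au, so n(Au) = n(e⁻)/3 = 0.8497 mol.
m = n·M = 0.8497 × 196.97 = 167 g.

167 g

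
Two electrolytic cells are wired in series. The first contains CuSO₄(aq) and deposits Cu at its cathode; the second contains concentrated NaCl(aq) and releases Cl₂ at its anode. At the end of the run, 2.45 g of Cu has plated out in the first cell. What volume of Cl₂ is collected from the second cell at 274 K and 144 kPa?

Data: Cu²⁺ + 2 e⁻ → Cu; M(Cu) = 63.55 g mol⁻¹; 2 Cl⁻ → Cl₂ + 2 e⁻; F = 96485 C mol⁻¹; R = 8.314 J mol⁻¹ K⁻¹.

0.610 L

n(Cu) = 2.45 / 63.55 = 0.03855 mol, so n(e⁻) = 2 × 0.03855 = 0.07710 mol.
The cells are in series, so the same 0.07710 mol of electrons passes through the second cell.
2 Cl⁻ → Cl₂ + 2 e⁻ — 2 mol e⁻ per mol Cl₂, so n(Cl₂) = 0.07710/2 = 0.03855 mol.
V = nRT/P = (0.03855 × 8.314 × 274) / (144 × 10³) = 6.10 × 10⁻⁴ m³ = 0.610 L.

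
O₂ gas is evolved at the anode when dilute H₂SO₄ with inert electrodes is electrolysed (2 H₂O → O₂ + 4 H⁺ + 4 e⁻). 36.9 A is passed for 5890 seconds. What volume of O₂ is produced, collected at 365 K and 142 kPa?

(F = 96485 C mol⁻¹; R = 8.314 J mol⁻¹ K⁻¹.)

12.0 L

Q = I·t = 36.90 A × 5890.0 s = 217300 C.
n(e⁻) = Q/F = 217300 / 96485 = 2.253 mol.
4 electrons are transferred per O₂ molecule, so n(O₂) = 2.253 / 4 = 0.5631 mol.
V = nRT/P = (0.5631 × 8.314 × 365) / (142 × 10³ Pa) = 0.0120 m³ = 12.0 L.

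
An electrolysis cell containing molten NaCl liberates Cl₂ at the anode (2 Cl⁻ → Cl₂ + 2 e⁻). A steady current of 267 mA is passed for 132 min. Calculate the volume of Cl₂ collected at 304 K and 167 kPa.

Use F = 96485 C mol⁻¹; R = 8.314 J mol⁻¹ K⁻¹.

0.166 L

Q = I·t = 0.2670 A × 7920.0 s = 2115 C.
n(e⁻) = Q/F = 2115 / 96485 = 0.02192 mol.
2 electrons are transferred per Cl₂ molecule, so n(Cl₂) = 0.02192 / 2 = 0.01096 mol.
V = nRT/P = (0.01096 × 8.314 × 304) / (167 × 10³ Pa) = 1.66 × 10⁻⁴ m³ = 0.166 L.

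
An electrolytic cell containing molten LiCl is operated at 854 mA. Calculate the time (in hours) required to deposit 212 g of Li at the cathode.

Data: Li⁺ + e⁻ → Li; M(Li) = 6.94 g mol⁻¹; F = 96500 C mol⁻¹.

959 h

n(Li) = m/M = 212 / 6.94 = 30.55 mol.
Each Li atom requires 1 electron, so n(e⁻) = 1 × 30.55 = 30.55 mol.
Q = n(e⁻)·F = 30.55 × 96500 = 2948000 C.
t = Q/I = 2948000 / 0.8540 A = 3452000 s = 959 h.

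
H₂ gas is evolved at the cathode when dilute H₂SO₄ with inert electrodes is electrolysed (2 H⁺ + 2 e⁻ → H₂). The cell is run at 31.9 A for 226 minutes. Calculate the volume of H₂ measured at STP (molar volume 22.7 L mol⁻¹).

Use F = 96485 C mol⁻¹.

Q = I·t = 31.90 A × 13560 s = 432600 C.
n(e⁻) = Q/F = 432600 / 96485 = 4.483 mol.
2 electrons are transferred per H₂ molecule, so n(H₂) = 4.483 / 2 = 2.242 mol.
V = n × V_m = 2.242 × 22.7 = 50.9 L.

50.9 L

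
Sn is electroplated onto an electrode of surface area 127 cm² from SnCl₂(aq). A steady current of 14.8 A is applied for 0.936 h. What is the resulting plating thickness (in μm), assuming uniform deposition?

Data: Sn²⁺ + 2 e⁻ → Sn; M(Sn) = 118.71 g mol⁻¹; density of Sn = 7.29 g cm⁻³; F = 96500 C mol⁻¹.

331 μm

Q = I·t = 14.80 × 3369.6 = 49870 C; n(e⁻) = 0.5168 mol.
n(Sn) = n(e⁻)/2 = 0.2584 mol, so m = 0.2584 × 118.71 = 30.67 g.
Volume = m/ρ = 30.67 / 7.29 = 4.208 cm³.
Thickness = V/A = 4.208 / 127 = 0.0331 cm = 331 μm.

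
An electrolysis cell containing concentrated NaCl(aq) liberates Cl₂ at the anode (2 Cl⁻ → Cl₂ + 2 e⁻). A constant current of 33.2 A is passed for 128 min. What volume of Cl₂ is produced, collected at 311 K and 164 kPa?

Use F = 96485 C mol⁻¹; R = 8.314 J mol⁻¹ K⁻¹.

Q = I·t = 33.20 A × 7680.0 s = 255000 C.
n(e⁻) = Q/F = 255000 / 96485 = 2.643 mol.
2 electrons are transferred per Cl₂ molecule, so n(Cl₂) = 2.643 / 2 = 1.321 mol.
V = nRT/P = (1.321 × 8.314 × 311) / (164 × 10³ Pa) = 0.0208 m³ = 20.8 L.

20.8 L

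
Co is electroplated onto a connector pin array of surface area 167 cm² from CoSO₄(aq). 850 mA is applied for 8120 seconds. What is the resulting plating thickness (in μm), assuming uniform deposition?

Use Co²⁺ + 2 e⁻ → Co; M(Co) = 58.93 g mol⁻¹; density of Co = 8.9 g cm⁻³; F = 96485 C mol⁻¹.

14.2 μm

Q = I·t = 0.8500 × 8120.0 = 6902 C; n(e⁻) = 0.07153 mol.
n(Co) = n(e⁻)/2 = 0.03577 mol, so m = 0.03577 × 58.93 = 2.108 g.
Volume = m/ρ = 2.108 / 8.9 = 0.2368 cm³.
Thickness = V/A = 0.2368 / 167 = 0.00142 cm = 14.2 μm.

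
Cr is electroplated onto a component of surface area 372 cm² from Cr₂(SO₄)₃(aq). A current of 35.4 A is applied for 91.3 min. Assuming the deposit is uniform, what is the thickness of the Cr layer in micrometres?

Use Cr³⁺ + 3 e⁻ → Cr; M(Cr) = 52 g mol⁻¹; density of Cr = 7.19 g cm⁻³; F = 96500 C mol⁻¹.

130 μm

Q = I·t = 35.40 × 5478.0 = 193900 C; n(e⁻) = 2.010 mol.
n(Cr) = n(e⁻)/3 = 0.6698 mol, so m = 0.6698 × 52 = 34.83 g.
Volume = m/ρ = 34.83 / 7.19 = 4.845 cm³.
Thickness = V/A = 4.845 / 372 = 0.0130 cm = 130 μm.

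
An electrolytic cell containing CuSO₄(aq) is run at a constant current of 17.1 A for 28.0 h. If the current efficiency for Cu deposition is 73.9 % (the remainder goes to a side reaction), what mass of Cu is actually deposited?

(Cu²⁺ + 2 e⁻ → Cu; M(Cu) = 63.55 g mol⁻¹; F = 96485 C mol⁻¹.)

419 g

Q = I·t = 17.10 × 100800 = 1724000 C.
n(e⁻) = 1724000/96485 = 17.86 mol; theoretically n(Cu) = 17.86/2 = 8.932 mol, m_theo = 567.7 g.
At 73.9 % efficiency, m_actual = 0.739 × 567.7 = 419 g.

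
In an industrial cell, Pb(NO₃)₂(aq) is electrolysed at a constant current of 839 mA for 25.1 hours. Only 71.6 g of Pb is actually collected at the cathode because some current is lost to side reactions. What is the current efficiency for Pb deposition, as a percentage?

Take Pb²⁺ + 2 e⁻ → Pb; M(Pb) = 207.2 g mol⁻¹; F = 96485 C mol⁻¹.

88.0 %

Q = I·t = 0.8390 × 90360 = 75810 C; n(e⁻) = 75810/96485 = 0.7857 mol.
Theoretical n(Pb) = n(e⁻)/2 = 0.3929 mol, i.e. m_theo = 0.3929 × 207.2 = 81.40 g.
Efficiency = m_actual / m_theo = 71.6 / 81.40 = 88.0 %.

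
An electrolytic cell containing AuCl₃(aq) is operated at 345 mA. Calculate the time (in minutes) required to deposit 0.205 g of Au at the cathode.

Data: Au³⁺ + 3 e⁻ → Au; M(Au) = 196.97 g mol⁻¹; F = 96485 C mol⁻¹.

n(Au) = m/M = 0.205 / 196.97 = 0.001041 mol.
Each Au atom requires 3 electrons, so n(e⁻) = 3 × 0.001041 = 0.003122 mol.
Q = n(e⁻)·F = 0.003122 × 96485 = 301.3 C.
t = Q/I = 301.3 / 0.3450 A = 873.2 s = 14.6 min.

14.6 min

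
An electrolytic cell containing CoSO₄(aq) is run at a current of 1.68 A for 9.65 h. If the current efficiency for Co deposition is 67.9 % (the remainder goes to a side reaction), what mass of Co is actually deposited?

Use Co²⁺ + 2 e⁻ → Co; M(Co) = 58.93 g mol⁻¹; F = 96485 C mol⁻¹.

Q = I·t = 1.680 × 34740 = 58360 C.
n(e⁻) = 58360/96485 = 0.6049 mol; theoretically n(Co) = 0.6049/2 = 0.3024 mol, m_theo = 17.82 g.
At 67.9 % efficiency, m_actual = 0.679 × 17.82 = 12.1 g.

12.1 g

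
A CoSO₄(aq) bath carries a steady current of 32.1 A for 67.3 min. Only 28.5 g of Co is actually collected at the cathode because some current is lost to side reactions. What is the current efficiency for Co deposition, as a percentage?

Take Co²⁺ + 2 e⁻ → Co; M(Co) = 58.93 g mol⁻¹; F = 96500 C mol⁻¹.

72.0 %

Q = I·t = 32.10 × 4038.0 = 129600 C; n(e⁻) = 129600/96500 = 1.343 mol.
Theoretical n(Co) = n(e⁻)/2 = 0.6716 mol, i.e. m_theo = 0.6716 × 58.93 = 39.58 g.
Efficiency = m_actual / m_theo = 28.5 / 39.58 = 72.0 %.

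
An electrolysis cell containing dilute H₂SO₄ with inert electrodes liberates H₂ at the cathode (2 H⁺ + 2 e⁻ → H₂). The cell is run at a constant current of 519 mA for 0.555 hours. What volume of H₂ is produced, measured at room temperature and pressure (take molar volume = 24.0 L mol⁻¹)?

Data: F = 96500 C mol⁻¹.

0.129 L

Q = I·t = 0.5190 A × 1998.0 s = 1037 C.
n(e⁻) = Q/F = 1037 / 96500 = 0.01075 mol.
2 electrons are transferred per H₂ molecule, so n(H₂) = 0.01075 / 2 = 0.005373 mol.
V = n × V_m = 0.005373 × 24.0 = 0.129 L.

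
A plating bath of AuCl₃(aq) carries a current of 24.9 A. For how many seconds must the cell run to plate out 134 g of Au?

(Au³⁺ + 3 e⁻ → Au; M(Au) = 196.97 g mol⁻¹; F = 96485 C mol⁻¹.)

n(Au) = m/M = 134 / 196.97 = 0.6803 mol.
Each Au atom requires 3 electrons, so n(e⁻) = 3 × 0.6803 = 2.041 mol.
Q = n(e⁻)·F = 2.041 × 96485 = 196900 C.
t = Q/I = 196900 / 24.90 A = 7908 s.

7910 s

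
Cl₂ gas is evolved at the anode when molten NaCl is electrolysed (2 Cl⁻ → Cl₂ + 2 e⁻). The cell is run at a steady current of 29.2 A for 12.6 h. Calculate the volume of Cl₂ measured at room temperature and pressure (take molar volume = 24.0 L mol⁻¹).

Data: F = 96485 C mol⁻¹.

Q = I·t = 29.20 A × 45360 s = 1325000 C.
n(e⁻) = Q/F = 1325000 / 96485 = 13.73 mol.
2 electrons are transferred per Cl₂ molecule, so n(Cl₂) = 13.73 / 2 = 6.864 mol.
V = n × V_m = 6.864 × 24.0 = 165 L.

165 L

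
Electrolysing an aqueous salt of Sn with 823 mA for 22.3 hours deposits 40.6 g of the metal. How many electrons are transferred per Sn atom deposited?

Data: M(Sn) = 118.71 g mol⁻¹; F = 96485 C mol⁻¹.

2

Q = I·t = 0.8230 A × 80280 s = 66070 C, so n(e⁻) = 66070/96485 = 0.6848 mol.
n(Sn) deposited = 40.6 / 118.71 = 0.3420 mol.
Electrons per atom = n(e⁻)/n(Sn) = 0.6848 / 0.3420 = 2.00 ≈ 2, so the ion is Sn²⁺.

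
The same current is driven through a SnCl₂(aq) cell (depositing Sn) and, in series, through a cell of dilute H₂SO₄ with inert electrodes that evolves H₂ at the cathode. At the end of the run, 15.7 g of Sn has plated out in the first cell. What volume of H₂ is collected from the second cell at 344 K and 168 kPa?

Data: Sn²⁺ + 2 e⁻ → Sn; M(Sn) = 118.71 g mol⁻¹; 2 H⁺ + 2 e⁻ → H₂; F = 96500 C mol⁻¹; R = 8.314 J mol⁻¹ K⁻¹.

2.25 L

n(Sn) = 15.7 / 118.71 = 0.1323 mol, so n(e⁻) = 2 × 0.1323 = 0.2645 mol.
The cells are in series, so the same 0.2645 mol of electrons passes through the second cell.
2 H⁺ + 2 e⁻ → H₂ — 2 mol e⁻ per mol H₂, so n(H₂) = 0.2645/2 = 0.1323 mol.
V = nRT/P = (0.1323 × 8.314 × 344) / (168 × 10³) = 0.00225 m³ = 2.25 L.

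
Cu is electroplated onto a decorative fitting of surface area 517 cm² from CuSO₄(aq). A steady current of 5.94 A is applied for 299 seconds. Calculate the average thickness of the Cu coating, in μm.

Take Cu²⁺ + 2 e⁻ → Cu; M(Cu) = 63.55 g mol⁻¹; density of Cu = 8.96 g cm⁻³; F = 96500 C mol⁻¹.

1.26 μm

Q = I·t = 5.940 × 299.00 = 1776 C; n(e⁻) = 0.01840 mol.
n(Cu) = n(e⁻)/2 = 0.009202 mol, so m = 0.009202 × 63.55 = 0.5848 g.
Volume = m/ρ = 0.5848 / 8.96 = 0.06527 cm³.
Thickness = V/A = 0.06527 / 517 = 1.26 × 10⁻⁴ cm = 1.26 μm.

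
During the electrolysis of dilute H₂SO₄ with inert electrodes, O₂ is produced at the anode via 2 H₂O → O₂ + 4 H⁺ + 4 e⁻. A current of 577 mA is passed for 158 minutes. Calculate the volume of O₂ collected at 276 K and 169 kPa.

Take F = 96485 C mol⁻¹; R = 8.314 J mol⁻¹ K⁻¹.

0.192 L

Q = I·t = 0.5770 A × 9480.0 s = 5470 C.
n(e⁻) = Q/F = 5470 / 96485 = 0.05669 mol.
4 electrons are transferred per O₂ molecule, so n(O₂) = 0.05669 / 4 = 0.01417 mol.
V = nRT/P = (0.01417 × 8.314 × 276) / (169 × 10³ Pa) = 1.92 × 10⁻⁴ m³ = 0.192 L.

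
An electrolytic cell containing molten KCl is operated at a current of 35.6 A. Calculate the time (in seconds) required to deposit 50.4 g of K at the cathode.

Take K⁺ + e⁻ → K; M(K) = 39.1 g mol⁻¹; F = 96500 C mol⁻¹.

n(K) = m/M = 50.4 / 39.1 = 1.289 mol.
Each K atom requires 1 electron, so n(e⁻) = 1 × 1.289 = 1.289 mol.
Q = n(e⁻)·F = 1.289 × 96500 = 124400 C.
t = Q/I = 124400 / 35.60 A = 3494 s.

3490 s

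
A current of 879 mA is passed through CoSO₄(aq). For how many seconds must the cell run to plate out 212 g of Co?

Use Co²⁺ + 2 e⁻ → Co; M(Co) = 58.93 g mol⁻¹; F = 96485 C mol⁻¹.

7.90 × 10⁵ s

n(Co) = m/M = 212 / 58.93 = 3.597 mol.
Each Co atom requires 2 electrons, so n(e⁻) = 2 × 3.597 = 7.195 mol.
Q = n(e⁻)·F = 7.195 × 96485 = 694200 C.
t = Q/I = 694200 / 0.8790 A = 789800 s.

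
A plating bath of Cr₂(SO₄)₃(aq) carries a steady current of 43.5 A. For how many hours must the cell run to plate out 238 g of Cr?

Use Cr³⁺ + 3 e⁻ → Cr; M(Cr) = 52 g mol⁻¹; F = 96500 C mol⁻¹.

8.46 h

n(Cr) = m/M = 238 / 52 = 4.577 mol.
Each Cr atom requires 3 electrons, so n(e⁻) = 3 × 4.577 = 13.73 mol.
Q = n(e⁻)·F = 13.73 × 96500 = 1325000 C.
t = Q/I = 1325000 / 43.50 A = 30460 s = 8.46 h.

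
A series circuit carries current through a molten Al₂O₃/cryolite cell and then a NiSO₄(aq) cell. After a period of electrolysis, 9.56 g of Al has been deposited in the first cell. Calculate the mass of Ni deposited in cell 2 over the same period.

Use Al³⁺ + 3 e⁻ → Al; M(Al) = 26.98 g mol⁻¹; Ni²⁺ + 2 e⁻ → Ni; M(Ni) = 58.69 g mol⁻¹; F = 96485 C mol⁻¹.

n(Al) = 9.56 / 26.98 = 0.3543 mol.
Since Al³⁺ + 3 e⁻ → Al, n(e⁻) passed = 3 × 0.3543 = 1.063 mol.
Cells in series carry the same charge, so the same 1.063 mol of electrons passes through cell 2.
Ni²⁺ + 2 e⁻ → Ni, so n(Ni) = 1.063 / 2 = 0.5315 mol.
m(Ni) = 0.5315 × 58.69 = 31.2 g.

31.2 g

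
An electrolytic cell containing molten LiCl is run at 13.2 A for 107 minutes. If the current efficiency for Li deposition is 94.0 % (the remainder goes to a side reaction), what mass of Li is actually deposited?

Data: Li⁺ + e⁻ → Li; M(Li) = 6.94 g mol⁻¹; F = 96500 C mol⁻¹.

5.73 g

Q = I·t = 13.20 × 6420.0 = 84740 C.
n(e⁻) = 84740/96500 = 0.8782 mol; theoretically n(Li) = 0.8782/1 = 0.8782 mol, m_theo = 6.095 g.
At 94.0 % efficiency, m_actual = 0.940 × 6.095 = 5.73 g.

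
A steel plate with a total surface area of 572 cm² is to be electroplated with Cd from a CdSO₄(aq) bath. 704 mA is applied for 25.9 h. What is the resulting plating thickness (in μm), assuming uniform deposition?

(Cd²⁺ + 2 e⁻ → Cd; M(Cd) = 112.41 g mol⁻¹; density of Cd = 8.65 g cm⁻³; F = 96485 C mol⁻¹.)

77.3 μm

Q = I·t = 0.7040 × 93240 = 65640 C; n(e⁻) = 0.6803 mol.
n(Cd) = n(e⁻)/2 = 0.3402 mol, so m = 0.3402 × 112.41 = 38.24 g.
Volume = m/ρ = 38.24 / 8.65 = 4.421 cm³.
Thickness = V/A = 4.421 / 572 = 0.00773 cm = 77.3 μm.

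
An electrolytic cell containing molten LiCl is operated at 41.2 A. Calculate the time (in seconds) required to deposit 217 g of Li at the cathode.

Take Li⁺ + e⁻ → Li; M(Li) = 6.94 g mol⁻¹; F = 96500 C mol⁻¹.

73200 s

n(Li) = m/M = 217 / 6.94 = 31.27 mol.
Each Li atom requires 1 electron, so n(e⁻) = 1 × 31.27 = 31.27 mol.
Q = n(e⁻)·F = 31.27 × 96500 = 3017000 C.
t = Q/I = 3017000 / 41.20 A = 73240 s.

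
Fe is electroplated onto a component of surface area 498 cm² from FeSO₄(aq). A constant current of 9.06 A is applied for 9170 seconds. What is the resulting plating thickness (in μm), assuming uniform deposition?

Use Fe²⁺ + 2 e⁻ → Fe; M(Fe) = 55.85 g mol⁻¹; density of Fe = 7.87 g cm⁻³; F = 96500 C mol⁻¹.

61.3 μm

Q = I·t = 9.060 × 9170.0 = 83080 C; n(e⁻) = 0.8609 mol.
n(Fe) = n(e⁻)/2 = 0.4305 mol, so m = 0.4305 × 55.85 = 24.04 g.
Volume = m/ρ = 24.04 / 7.87 = 3.055 cm³.
Thickness = V/A = 3.055 / 498 = 0.00613 cm = 61.3 μm.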